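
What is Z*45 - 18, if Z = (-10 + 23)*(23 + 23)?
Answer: 26892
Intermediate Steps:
Z = 598 (Z = 13*46 = 598)
Z*45 - 18 = 598*45 - 18 = 26910 - 18 = 26892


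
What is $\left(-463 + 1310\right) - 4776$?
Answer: $-3929$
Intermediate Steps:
$\left(-463 + 1310\right) - 4776 = 847 - 4776 = -3929$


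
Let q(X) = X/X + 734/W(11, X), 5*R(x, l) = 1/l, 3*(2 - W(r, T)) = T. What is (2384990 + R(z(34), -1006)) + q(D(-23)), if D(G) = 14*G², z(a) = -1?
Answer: 4438706195927/1861100 ≈ 2.3850e+6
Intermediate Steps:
W(r, T) = 2 - T/3
R(x, l) = 1/(5*l)
q(X) = 1 + 734/(2 - X/3) (q(X) = X/X + 734/(2 - X/3) = 1 + 734/(2 - X/3))
(2384990 + R(z(34), -1006)) + q(D(-23)) = (2384990 + (⅕)/(-1006)) + (-2208 + 14*(-23)²)/(-6 + 14*(-23)²) = (2384990 + (⅕)*(-1/1006)) + (-2208 + 14*529)/(-6 + 14*529) = (2384990 - 1/5030) + (-2208 + 7406)/(-6 + 7406) = 11996499699/5030 + 5198/7400 = 11996499699/5030 + (1/7400)*5198 = 11996499699/5030 + 2599/3700 = 4438706195927/1861100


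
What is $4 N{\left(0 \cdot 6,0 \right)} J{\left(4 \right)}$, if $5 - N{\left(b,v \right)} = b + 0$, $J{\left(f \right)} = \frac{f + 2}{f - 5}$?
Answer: $-120$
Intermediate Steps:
$J{\left(f \right)} = \frac{2 + f}{-5 + f}$
$N{\left(b,v \right)} = 5 - b$ ($N{\left(b,v \right)} = 5 - \left(b + 0\right) = 5 - b$)
$4 N{\left(0 \cdot 6,0 \right)} J{\left(4 \right)} = 4 \left(5 - 0 \cdot 6\right) \frac{2 + 4}{-5 + 4} = 4 \left(5 - 0\right) \frac{1}{-1} \cdot 6 = 4 \left(5 + 0\right) \left(\left(-1\right) 6\right) = 4 \cdot 5 \left(-6\right) = 20 \left(-6\right) = -120$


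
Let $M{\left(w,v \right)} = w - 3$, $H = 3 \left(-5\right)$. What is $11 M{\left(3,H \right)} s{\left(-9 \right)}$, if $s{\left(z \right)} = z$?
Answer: $0$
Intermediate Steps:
$H = -15$
$M{\left(w,v \right)} = -3 + w$ ($M{\left(w,v \right)} = w - 3 = -3 + w$)
$11 M{\left(3,H \right)} s{\left(-9 \right)} = 11 \left(-3 + 3\right) \left(-9\right) = 11 \cdot 0 \left(-9\right) = 0 \left(-9\right) = 0$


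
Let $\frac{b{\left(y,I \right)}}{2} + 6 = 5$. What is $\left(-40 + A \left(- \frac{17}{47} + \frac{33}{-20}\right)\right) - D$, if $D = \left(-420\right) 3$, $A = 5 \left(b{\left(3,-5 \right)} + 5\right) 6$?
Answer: $\frac{97661}{94} \approx 1038.9$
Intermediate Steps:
$b{\left(y,I \right)} = -2$ ($b{\left(y,I \right)} = -12 + 2 \cdot 5 = -12 + 10 = -2$)
$A = 90$ ($A = 5 \left(-2 + 5\right) 6 = 5 \cdot 3 \cdot 6 = 5 \cdot 18 = 90$)
$D = -1260$
$\left(-40 + A \left(- \frac{17}{47} + \frac{33}{-20}\right)\right) - D = \left(-40 + 90 \left(- \frac{17}{47} + \frac{33}{-20}\right)\right) - -1260 = \left(-40 + 90 \left(\left(-17\right) \frac{1}{47} + 33 \left(- \frac{1}{20}\right)\right)\right) + 1260 = \left(-40 + 90 \left(- \frac{17}{47} - \frac{33}{20}\right)\right) + 1260 = \left(-40 + 90 \left(- \frac{1891}{940}\right)\right) + 1260 = \left(-40 - \frac{17019}{94}\right) + 1260 = - \frac{20779}{94} + 1260 = \frac{97661}{94}$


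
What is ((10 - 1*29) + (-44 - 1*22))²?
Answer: 7225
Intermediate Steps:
((10 - 1*29) + (-44 - 1*22))² = ((10 - 29) + (-44 - 22))² = (-19 - 66)² = (-85)² = 7225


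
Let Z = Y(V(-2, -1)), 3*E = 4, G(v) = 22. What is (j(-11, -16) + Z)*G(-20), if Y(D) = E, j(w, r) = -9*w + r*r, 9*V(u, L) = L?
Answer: 23518/3 ≈ 7839.3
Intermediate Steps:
V(u, L) = L/9
j(w, r) = r² - 9*w (j(w, r) = -9*w + r² = r² - 9*w)
E = 4/3 (E = (⅓)*4 = 4/3 ≈ 1.3333)
Y(D) = 4/3
Z = 4/3 ≈ 1.3333
(j(-11, -16) + Z)*G(-20) = (((-16)² - 9*(-11)) + 4/3)*22 = ((256 + 99) + 4/3)*22 = (355 + 4/3)*22 = (1069/3)*22 = 23518/3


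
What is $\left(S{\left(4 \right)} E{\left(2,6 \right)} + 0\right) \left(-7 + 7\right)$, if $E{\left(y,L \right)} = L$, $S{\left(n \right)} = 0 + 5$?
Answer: $0$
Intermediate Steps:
$S{\left(n \right)} = 5$
$\left(S{\left(4 \right)} E{\left(2,6 \right)} + 0\right) \left(-7 + 7\right) = \left(5 \cdot 6 + 0\right) \left(-7 + 7\right) = \left(30 + 0\right) 0 = 30 \cdot 0 = 0$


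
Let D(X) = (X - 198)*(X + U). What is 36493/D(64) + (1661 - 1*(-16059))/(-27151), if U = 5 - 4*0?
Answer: -1154660563/251038146 ≈ -4.5995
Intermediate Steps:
U = 5 (U = 5 + 0 = 5)
D(X) = (-198 + X)*(5 + X) (D(X) = (X - 198)*(X + 5) = (-198 + X)*(5 + X))
36493/D(64) + (1661 - 1*(-16059))/(-27151) = 36493/(-990 + 64² - 193*64) + (1661 - 1*(-16059))/(-27151) = 36493/(-990 + 4096 - 12352) + (1661 + 16059)*(-1/27151) = 36493/(-9246) + 17720*(-1/27151) = 36493*(-1/9246) - 17720/27151 = -36493/9246 - 17720/27151 = -1154660563/251038146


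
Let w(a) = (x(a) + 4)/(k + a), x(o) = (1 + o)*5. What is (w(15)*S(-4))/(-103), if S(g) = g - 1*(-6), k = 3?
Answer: -28/309 ≈ -0.090615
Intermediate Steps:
S(g) = 6 + g (S(g) = g + 6 = 6 + g)
x(o) = 5 + 5*o
w(a) = (9 + 5*a)/(3 + a) (w(a) = ((5 + 5*a) + 4)/(3 + a) = (9 + 5*a)/(3 + a))
(w(15)*S(-4))/(-103) = (((9 + 5*15)/(3 + 15))*(6 - 4))/(-103) = (((9 + 75)/18)*2)*(-1/103) = (((1/18)*84)*2)*(-1/103) = ((14/3)*2)*(-1/103) = (28/3)*(-1/103) = -28/309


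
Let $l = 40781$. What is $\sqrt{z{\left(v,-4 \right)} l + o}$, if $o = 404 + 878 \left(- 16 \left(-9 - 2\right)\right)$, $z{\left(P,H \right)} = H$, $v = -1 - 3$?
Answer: $64 i \sqrt{2} \approx 90.51 i$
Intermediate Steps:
$v = -4$
$o = 154932$ ($o = 404 + 878 \left(\left(-16\right) \left(-11\right)\right) = 404 + 878 \cdot 176 = 404 + 154528 = 154932$)
$\sqrt{z{\left(v,-4 \right)} l + o} = \sqrt{\left(-4\right) 40781 + 154932} = \sqrt{-163124 + 154932} = \sqrt{-8192} = 64 i \sqrt{2}$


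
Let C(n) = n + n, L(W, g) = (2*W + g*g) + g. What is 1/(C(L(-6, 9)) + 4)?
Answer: 1/160 ≈ 0.0062500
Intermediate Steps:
L(W, g) = g + g² + 2*W (L(W, g) = (2*W + g²) + g = (g² + 2*W) + g = g + g² + 2*W)
C(n) = 2*n
1/(C(L(-6, 9)) + 4) = 1/(2*(9 + 9² + 2*(-6)) + 4) = 1/(2*(9 + 81 - 12) + 4) = 1/(2*78 + 4) = 1/(156 + 4) = 1/160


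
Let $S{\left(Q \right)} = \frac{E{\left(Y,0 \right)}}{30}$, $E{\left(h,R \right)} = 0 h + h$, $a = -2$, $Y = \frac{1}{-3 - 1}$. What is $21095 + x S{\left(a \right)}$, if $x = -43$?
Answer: $\frac{2531443}{120} \approx 21095.0$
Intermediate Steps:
$Y = - \frac{1}{4}$ ($Y = \frac{1}{-4} = - \frac{1}{4} \approx -0.25$)
$E{\left(h,R \right)} = h$ ($E{\left(h,R \right)} = 0 + h = h$)
$S{\left(Q \right)} = - \frac{1}{120}$ ($S{\left(Q \right)} = - \frac{1}{4 \cdot 30} = \left(- \frac{1}{4}\right) \frac{1}{30} = - \frac{1}{120}$)
$21095 + x S{\left(a \right)} = 21095 - - \frac{43}{120} = 21095 + \frac{43}{120} = \frac{2531443}{120}$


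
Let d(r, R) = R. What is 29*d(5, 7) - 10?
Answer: 193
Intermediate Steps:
29*d(5, 7) - 10 = 29*7 - 10 = 203 - 10 = 193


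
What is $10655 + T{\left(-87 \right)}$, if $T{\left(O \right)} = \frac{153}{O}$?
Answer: $\frac{308944}{29} \approx 10653.0$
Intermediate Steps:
$10655 + T{\left(-87 \right)} = 10655 + \frac{153}{-87} = 10655 + 153 \left(- \frac{1}{87}\right) = 10655 - \frac{51}{29} = \frac{308944}{29}$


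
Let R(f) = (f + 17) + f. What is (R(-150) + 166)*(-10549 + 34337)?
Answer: -2783196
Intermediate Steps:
R(f) = 17 + 2*f (R(f) = (17 + f) + f = 17 + 2*f)
(R(-150) + 166)*(-10549 + 34337) = ((17 + 2*(-150)) + 166)*(-10549 + 34337) = ((17 - 300) + 166)*23788 = (-283 + 166)*23788 = -117*23788 = -2783196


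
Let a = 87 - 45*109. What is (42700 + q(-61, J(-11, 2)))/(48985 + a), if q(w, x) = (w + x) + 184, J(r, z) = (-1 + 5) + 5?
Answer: 42832/44167 ≈ 0.96977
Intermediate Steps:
J(r, z) = 9 (J(r, z) = 4 + 5 = 9)
q(w, x) = 184 + w + x
a = -4818 (a = 87 - 4905 = -4818)
(42700 + q(-61, J(-11, 2)))/(48985 + a) = (42700 + (184 - 61 + 9))/(48985 - 4818) = (42700 + 132)/44167 = 42832*(1/44167) = 42832/44167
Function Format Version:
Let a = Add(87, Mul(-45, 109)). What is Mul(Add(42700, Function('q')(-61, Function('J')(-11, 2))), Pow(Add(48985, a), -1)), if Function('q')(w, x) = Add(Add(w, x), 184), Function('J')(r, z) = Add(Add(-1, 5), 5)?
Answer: Rational(42832, 44167) ≈ 0.96977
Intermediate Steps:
Function('J')(r, z) = 9 (Function('J')(r, z) = Add(4, 5) = 9)
Function('q')(w, x) = Add(184, w, x)
a = -4818 (a = Add(87, -4905) = -4818)
Mul(Add(42700, Function('q')(-61, Function('J')(-11, 2))), Pow(Add(48985, a), -1)) = Mul(Add(42700, Add(184, -61, 9)), Pow(Add(48985, -4818), -1)) = Mul(Add(42700, 132), Pow(44167, -1)) = Mul(42832, Rational(1, 44167)) = Rational(42832, 44167)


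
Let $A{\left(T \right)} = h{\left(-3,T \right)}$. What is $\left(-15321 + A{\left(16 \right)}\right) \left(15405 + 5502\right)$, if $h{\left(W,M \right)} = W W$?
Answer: $-320127984$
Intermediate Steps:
$h{\left(W,M \right)} = W^{2}$
$A{\left(T \right)} = 9$ ($A{\left(T \right)} = \left(-3\right)^{2} = 9$)
$\left(-15321 + A{\left(16 \right)}\right) \left(15405 + 5502\right) = \left(-15321 + 9\right) \left(15405 + 5502\right) = \left(-15312\right) 20907 = -320127984$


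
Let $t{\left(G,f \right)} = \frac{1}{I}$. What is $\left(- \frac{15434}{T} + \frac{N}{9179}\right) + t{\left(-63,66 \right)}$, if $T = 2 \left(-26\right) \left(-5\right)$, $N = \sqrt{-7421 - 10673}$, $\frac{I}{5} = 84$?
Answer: $- \frac{324101}{5460} + \frac{i \sqrt{18094}}{9179} \approx -59.359 + 0.014655 i$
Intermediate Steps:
$I = 420$ ($I = 5 \cdot 84 = 420$)
$N = i \sqrt{18094}$ ($N = \sqrt{-7421 - 10673} = \sqrt{-18094} = i \sqrt{18094} \approx 134.51 i$)
$T = 260$ ($T = \left(-52\right) \left(-5\right) = 260$)
$t{\left(G,f \right)} = \frac{1}{420}$
$\left(- \frac{15434}{T} + \frac{N}{9179}\right) + t{\left(-63,66 \right)} = \left(- \frac{15434}{260} + \frac{i \sqrt{18094}}{9179}\right) + \frac{1}{420} = \left(\left(-15434\right) \frac{1}{260} + i \sqrt{18094} \cdot \frac{1}{9179}\right) + \frac{1}{420} = \left(- \frac{7717}{130} + \frac{i \sqrt{18094}}{9179}\right) + \frac{1}{420} = - \frac{324101}{5460} + \frac{i \sqrt{18094}}{9179}$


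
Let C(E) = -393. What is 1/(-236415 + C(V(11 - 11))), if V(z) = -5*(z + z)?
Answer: -1/236808 ≈ -4.2228e-6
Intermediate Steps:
V(z) = -10*z
1/(-236415 + C(V(11 - 11))) = 1/(-236415 - 393) = 1/(-236808) = -1/236808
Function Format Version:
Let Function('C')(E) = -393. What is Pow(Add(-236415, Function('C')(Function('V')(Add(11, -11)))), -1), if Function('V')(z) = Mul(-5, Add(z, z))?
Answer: Rational(-1, 236808) ≈ -4.2228e-6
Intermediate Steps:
Function('V')(z) = Mul(-10, z) (Function('V')(z) = Mul(-5, Mul(2, z)) = Mul(-10, z))
Pow(Add(-236415, Function('C')(Function('V')(Add(11, -11)))), -1) = Pow(Add(-236415, -393), -1) = Pow(-236808, -1) = Rational(-1, 236808)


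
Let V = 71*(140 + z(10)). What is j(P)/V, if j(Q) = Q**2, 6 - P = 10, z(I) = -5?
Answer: 16/9585 ≈ 0.0016693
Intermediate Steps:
P = -4 (P = 6 - 1*10 = 6 - 10 = -4)
V = 9585 (V = 71*(140 - 5) = 71*135 = 9585)
j(P)/V = (-4)**2/9585 = 16*(1/9585) = 16/9585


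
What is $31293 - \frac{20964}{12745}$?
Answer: $\frac{398808321}{12745} \approx 31291.0$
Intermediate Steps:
$31293 - \frac{20964}{12745} = \frac{398808321}{12745}$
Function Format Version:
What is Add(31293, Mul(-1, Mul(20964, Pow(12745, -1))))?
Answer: Rational(398808321, 12745) ≈ 31291.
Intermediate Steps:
Add(31293, Mul(-1, Mul(20964, Pow(12745, -1)))) = Add(31293, Mul(-1, Mul(20964, Rational(1, 12745)))) = Add(31293, Mul(-1, Rational(20964, 12745))) = Add(31293, Rational(-20964, 12745)) = Rational(398808321, 12745)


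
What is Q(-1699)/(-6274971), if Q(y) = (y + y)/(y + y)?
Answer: -1/6274971 ≈ -1.5936e-7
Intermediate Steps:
Q(y) = 1 (Q(y) = (2*y)/((2*y)) = (2*y)*(1/(2*y)) = 1)
Q(-1699)/(-6274971) = 1/(-6274971) = 1*(-1/6274971) = -1/6274971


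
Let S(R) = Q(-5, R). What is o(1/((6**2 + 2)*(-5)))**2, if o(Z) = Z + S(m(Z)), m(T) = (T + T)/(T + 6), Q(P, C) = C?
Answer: 2307361/46833288100 ≈ 4.9268e-5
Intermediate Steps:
m(T) = 2*T/(6 + T) (m(T) = (2*T)/(6 + T) = 2*T/(6 + T))
S(R) = R
o(Z) = Z + 2*Z/(6 + Z)
o(1/((6**2 + 2)*(-5)))**2 = ((8 + 1/((6**2 + 2)*(-5)))/((((6**2 + 2)*(-5)))*(6 + 1/((6**2 + 2)*(-5)))))**2 = ((8 + 1/((36 + 2)*(-5)))/((((36 + 2)*(-5)))*(6 + 1/((36 + 2)*(-5)))))**2 = ((8 + 1/(38*(-5)))/(((38*(-5)))*(6 + 1/(38*(-5)))))**2 = ((8 + 1/(-190))/((-190)*(6 + 1/(-190))))**2 = (-(8 - 1/190)/(190*(6 - 1/190)))**2 = (-1/190*1519/190/1139/190)**2 = (-1/190*190/1139*1519/190)**2 = (-1519/216410)**2 = 2307361/46833288100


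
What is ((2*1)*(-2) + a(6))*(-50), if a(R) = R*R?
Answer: -1600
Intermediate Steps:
a(R) = R²
((2*1)*(-2) + a(6))*(-50) = ((2*1)*(-2) + 6²)*(-50) = (2*(-2) + 36)*(-50) = (-4 + 36)*(-50) = 32*(-50) = -1600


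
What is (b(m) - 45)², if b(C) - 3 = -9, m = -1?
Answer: 2601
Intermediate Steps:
b(C) = -6 (b(C) = 3 - 9 = -6)
(b(m) - 45)² = (-6 - 45)² = (-51)² = 2601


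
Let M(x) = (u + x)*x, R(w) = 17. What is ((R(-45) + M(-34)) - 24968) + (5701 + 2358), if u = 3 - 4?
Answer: -15702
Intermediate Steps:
u = -1
M(x) = x*(-1 + x) (M(x) = (-1 + x)*x = x*(-1 + x))
((R(-45) + M(-34)) - 24968) + (5701 + 2358) = ((17 - 34*(-1 - 34)) - 24968) + (5701 + 2358) = ((17 - 34*(-35)) - 24968) + 8059 = ((17 + 1190) - 24968) + 8059 = (1207 - 24968) + 8059 = -23761 + 8059 = -15702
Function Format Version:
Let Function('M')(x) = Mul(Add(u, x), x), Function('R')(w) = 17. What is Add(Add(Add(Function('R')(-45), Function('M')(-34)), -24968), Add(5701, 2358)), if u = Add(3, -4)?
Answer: -15702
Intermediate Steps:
u = -1
Function('M')(x) = Mul(x, Add(-1, x)) (Function('M')(x) = Mul(Add(-1, x), x) = Mul(x, Add(-1, x)))
Add(Add(Add(Function('R')(-45), Function('M')(-34)), -24968), Add(5701, 2358)) = Add(Add(Add(17, Mul(-34, Add(-1, -34))), -24968), Add(5701, 2358)) = Add(Add(Add(17, Mul(-34, -35)), -24968), 8059) = Add(Add(Add(17, 1190), -24968), 8059) = Add(Add(1207, -24968), 8059) = Add(-23761, 8059) = -15702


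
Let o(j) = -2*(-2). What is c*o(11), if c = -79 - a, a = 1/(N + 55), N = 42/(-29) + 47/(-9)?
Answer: -1993534/6307 ≈ -316.08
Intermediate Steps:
o(j) = 4
N = -1741/261 (N = 42*(-1/29) + 47*(-1/9) = -42/29 - 47/9 = -1741/261 ≈ -6.6705)
a = 261/12614 (a = 1/(-1741/261 + 55) = 1/(12614/261) = 261/12614 ≈ 0.020691)
c = -996767/12614 (c = -79 - 1*261/12614 = -79 - 261/12614 = -996767/12614 ≈ -79.021)
c*o(11) = -996767/12614*4 = -1993534/6307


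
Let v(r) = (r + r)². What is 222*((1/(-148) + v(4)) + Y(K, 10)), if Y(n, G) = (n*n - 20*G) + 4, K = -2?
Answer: -56835/2 ≈ -28418.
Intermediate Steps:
Y(n, G) = 4 + n² - 20*G (Y(n, G) = (n² - 20*G) + 4 = 4 + n² - 20*G)
v(r) = 4*r² (v(r) = (2*r)² = 4*r²)
222*((1/(-148) + v(4)) + Y(K, 10)) = 222*((1/(-148) + 4*4²) + (4 + (-2)² - 20*10)) = 222*((-1/148 + 4*16) + (4 + 4 - 200)) = 222*((-1/148 + 64) - 192) = 222*(9471/148 - 192) = 222*(-18945/148) = -56835/2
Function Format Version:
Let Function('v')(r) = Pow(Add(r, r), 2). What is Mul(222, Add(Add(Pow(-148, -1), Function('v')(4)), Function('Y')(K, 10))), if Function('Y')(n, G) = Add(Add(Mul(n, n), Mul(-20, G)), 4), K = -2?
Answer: Rational(-56835, 2) ≈ -28418.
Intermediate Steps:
Function('Y')(n, G) = Add(4, Pow(n, 2), Mul(-20, G)) (Function('Y')(n, G) = Add(Add(Pow(n, 2), Mul(-20, G)), 4) = Add(4, Pow(n, 2), Mul(-20, G)))
Function('v')(r) = Mul(4, Pow(r, 2)) (Function('v')(r) = Pow(Mul(2, r), 2) = Mul(4, Pow(r, 2)))
Mul(222, Add(Add(Pow(-148, -1), Function('v')(4)), Function('Y')(K, 10))) = Mul(222, Add(Add(Pow(-148, -1), Mul(4, Pow(4, 2))), Add(4, Pow(-2, 2), Mul(-20, 10)))) = Mul(222, Add(Add(Rational(-1, 148), Mul(4, 16)), Add(4, 4, -200))) = Mul(222, Add(Add(Rational(-1, 148), 64), -192)) = Mul(222, Add(Rational(9471, 148), -192)) = Mul(222, Rational(-18945, 148)) = Rational(-56835, 2)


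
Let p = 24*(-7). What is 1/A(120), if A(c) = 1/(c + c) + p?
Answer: -240/40319 ≈ -0.0059525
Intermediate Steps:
p = -168
A(c) = -168 + 1/(2*c) (A(c) = 1/(c + c) - 168 = 1/(2*c) - 168 = -168 + 1/(2*c))
1/A(120) = 1/(-168 + (1/2)/120) = 1/(-168 + (1/2)*(1/120)) = 1/(-168 + 1/240) = 1/(-40319/240) = -240/40319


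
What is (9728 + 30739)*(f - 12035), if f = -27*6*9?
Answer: -546021231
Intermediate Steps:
f = -1458 (f = -162*9 = -1458)
(9728 + 30739)*(f - 12035) = (9728 + 30739)*(-1458 - 12035) = 40467*(-13493) = -546021231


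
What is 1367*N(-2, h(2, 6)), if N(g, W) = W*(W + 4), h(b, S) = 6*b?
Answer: 262464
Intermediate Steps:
N(g, W) = W*(4 + W)
1367*N(-2, h(2, 6)) = 1367*((6*2)*(4 + 6*2)) = 1367*(12*(4 + 12)) = 1367*(12*16) = 1367*192 = 262464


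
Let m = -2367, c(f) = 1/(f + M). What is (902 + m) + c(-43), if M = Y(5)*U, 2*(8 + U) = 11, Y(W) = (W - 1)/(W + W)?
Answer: -64461/44 ≈ -1465.0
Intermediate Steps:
Y(W) = (-1 + W)/(2*W) (Y(W) = (-1 + W)/((2*W)) = (-1 + W)*(1/(2*W)) = (-1 + W)/(2*W))
U = -5/2 (U = -8 + (½)*11 = -8 + 11/2 = -5/2 ≈ -2.5000)
M = -1 (M = ((½)*(-1 + 5)/5)*(-5/2) = ((½)*(⅕)*4)*(-5/2) = (⅖)*(-5/2) = -1)
c(f) = 1/(-1 + f) (c(f) = 1/(f - 1) = 1/(-1 + f))
(902 + m) + c(-43) = (902 - 2367) + 1/(-1 - 43) = -1465 + 1/(-44) = -1465 - 1/44 = -64461/44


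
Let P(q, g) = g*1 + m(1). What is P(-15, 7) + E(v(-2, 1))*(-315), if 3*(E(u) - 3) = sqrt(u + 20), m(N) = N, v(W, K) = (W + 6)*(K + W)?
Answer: -1357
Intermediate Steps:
v(W, K) = (6 + W)*(K + W)
P(q, g) = 1 + g (P(q, g) = g*1 + 1 = g + 1 = 1 + g)
E(u) = 3 + sqrt(20 + u)/3 (E(u) = 3 + sqrt(u + 20)/3 = 3 + sqrt(20 + u)/3)
P(-15, 7) + E(v(-2, 1))*(-315) = (1 + 7) + (3 + sqrt(20 + ((-2)**2 + 6*1 + 6*(-2) + 1*(-2)))/3)*(-315) = 8 + (3 + sqrt(20 + (4 + 6 - 12 - 2))/3)*(-315) = 8 + (3 + sqrt(20 - 4)/3)*(-315) = 8 + (3 + sqrt(16)/3)*(-315) = 8 + (3 + (1/3)*4)*(-315) = 8 + (3 + 4/3)*(-315) = 8 + (13/3)*(-315) = 8 - 1365 = -1357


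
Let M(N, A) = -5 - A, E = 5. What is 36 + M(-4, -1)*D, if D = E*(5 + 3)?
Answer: -124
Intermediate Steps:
D = 40 (D = 5*(5 + 3) = 5*8 = 40)
36 + M(-4, -1)*D = 36 + (-5 - 1*(-1))*40 = 36 + (-5 + 1)*40 = 36 - 4*40 = 36 - 160 = -124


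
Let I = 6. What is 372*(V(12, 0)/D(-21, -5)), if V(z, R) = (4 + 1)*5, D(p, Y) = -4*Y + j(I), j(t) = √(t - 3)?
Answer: 186000/397 - 9300*√3/397 ≈ 427.94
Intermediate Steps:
j(t) = √(-3 + t)
D(p, Y) = √3 - 4*Y (D(p, Y) = -4*Y + √(-3 + 6) = -4*Y + √3 = √3 - 4*Y)
V(z, R) = 25 (V(z, R) = 5*5 = 25)
372*(V(12, 0)/D(-21, -5)) = 372*(25/(√3 - 4*(-5))) = 372*(25/(√3 + 20)) = 372*(25/(20 + √3)) = 9300/(20 + √3)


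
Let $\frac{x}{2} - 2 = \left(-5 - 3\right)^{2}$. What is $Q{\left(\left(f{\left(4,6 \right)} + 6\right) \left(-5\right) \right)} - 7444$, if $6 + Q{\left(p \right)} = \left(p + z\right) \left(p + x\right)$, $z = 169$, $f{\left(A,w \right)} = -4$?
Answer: $11948$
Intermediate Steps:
$x = 132$ ($x = 4 + 2 \left(-5 - 3\right)^{2} = 4 + 2 \left(-8\right)^{2} = 4 + 2 \cdot 64 = 4 + 128 = 132$)
$Q{\left(p \right)} = -6 + \left(132 + p\right) \left(169 + p\right)$ ($Q{\left(p \right)} = -6 + \left(p + 169\right) \left(p + 132\right) = -6 + \left(169 + p\right) \left(132 + p\right) = -6 + \left(132 + p\right) \left(169 + p\right)$)
$Q{\left(\left(f{\left(4,6 \right)} + 6\right) \left(-5\right) \right)} - 7444 = \left(22302 + \left(\left(-4 + 6\right) \left(-5\right)\right)^{2} + 301 \left(-4 + 6\right) \left(-5\right)\right) - 7444 = \left(22302 + \left(2 \left(-5\right)\right)^{2} + 301 \cdot 2 \left(-5\right)\right) - 7444 = \left(22302 + \left(-10\right)^{2} + 301 \left(-10\right)\right) - 7444 = \left(22302 + 100 - 3010\right) - 7444 = 19392 - 7444 = 11948$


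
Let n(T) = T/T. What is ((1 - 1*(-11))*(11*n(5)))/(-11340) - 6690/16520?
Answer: -13273/31860 ≈ -0.41660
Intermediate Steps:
n(T) = 1
((1 - 1*(-11))*(11*n(5)))/(-11340) - 6690/16520 = ((1 - 1*(-11))*(11*1))/(-11340) - 6690/16520 = ((1 + 11)*11)*(-1/11340) - 6690*1/16520 = (12*11)*(-1/11340) - 669/1652 = 132*(-1/11340) - 669/1652 = -11/945 - 669/1652 = -13273/31860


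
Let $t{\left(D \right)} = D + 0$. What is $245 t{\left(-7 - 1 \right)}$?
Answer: $-1960$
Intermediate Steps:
$t{\left(D \right)} = D$
$245 t{\left(-7 - 1 \right)} = 245 \left(-7 - 1\right) = 245 \left(-8\right) = -1960$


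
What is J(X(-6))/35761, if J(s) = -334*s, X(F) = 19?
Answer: -6346/35761 ≈ -0.17746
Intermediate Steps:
J(X(-6))/35761 = -334*19/35761 = -6346*1/35761 = -6346/35761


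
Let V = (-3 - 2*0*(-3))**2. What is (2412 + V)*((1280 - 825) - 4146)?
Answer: -8935911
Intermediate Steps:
V = 9 (V = (-3 + 0*(-3))**2 = (-3 + 0)**2 = (-3)**2 = 9)
(2412 + V)*((1280 - 825) - 4146) = (2412 + 9)*((1280 - 825) - 4146) = 2421*(455 - 4146) = 2421*(-3691) = -8935911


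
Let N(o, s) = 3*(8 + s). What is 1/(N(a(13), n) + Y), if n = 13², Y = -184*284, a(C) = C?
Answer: -1/51725 ≈ -1.9333e-5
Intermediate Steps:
Y = -52256
n = 169
N(o, s) = 24 + 3*s
1/(N(a(13), n) + Y) = 1/((24 + 3*169) - 52256) = 1/((24 + 507) - 52256) = 1/(531 - 52256) = 1/(-51725) = -1/51725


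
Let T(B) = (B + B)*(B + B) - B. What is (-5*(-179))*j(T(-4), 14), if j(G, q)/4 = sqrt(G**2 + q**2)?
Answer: 7160*sqrt(1205) ≈ 2.4855e+5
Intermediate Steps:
T(B) = -B + 4*B**2 (T(B) = (2*B)*(2*B) - B = 4*B**2 - B = -B + 4*B**2)
j(G, q) = 4*sqrt(G**2 + q**2)
(-5*(-179))*j(T(-4), 14) = (-5*(-179))*(4*sqrt((-4*(-1 + 4*(-4)))**2 + 14**2)) = 895*(4*sqrt((-4*(-1 - 16))**2 + 196)) = 895*(4*sqrt((-4*(-17))**2 + 196)) = 895*(4*sqrt(68**2 + 196)) = 895*(4*sqrt(4624 + 196)) = 895*(4*sqrt(4820)) = 895*(4*(2*sqrt(1205))) = 895*(8*sqrt(1205)) = 7160*sqrt(1205)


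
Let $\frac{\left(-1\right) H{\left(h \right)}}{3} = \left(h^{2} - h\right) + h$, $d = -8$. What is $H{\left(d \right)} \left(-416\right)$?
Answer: $79872$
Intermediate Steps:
$H{\left(h \right)} = - 3 h^{2}$ ($H{\left(h \right)} = - 3 \left(\left(h^{2} - h\right) + h\right) = - 3 h^{2}$)
$H{\left(d \right)} \left(-416\right) = - 3 \left(-8\right)^{2} \left(-416\right) = \left(-3\right) 64 \left(-416\right) = \left(-192\right) \left(-416\right) = 79872$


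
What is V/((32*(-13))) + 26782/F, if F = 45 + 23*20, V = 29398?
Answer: -1852339/105040 ≈ -17.635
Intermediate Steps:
F = 505 (F = 45 + 460 = 505)
V/((32*(-13))) + 26782/F = 29398/((32*(-13))) + 26782/505 = 29398/(-416) + 26782*(1/505) = 29398*(-1/416) + 26782/505 = -14699/208 + 26782/505 = -1852339/105040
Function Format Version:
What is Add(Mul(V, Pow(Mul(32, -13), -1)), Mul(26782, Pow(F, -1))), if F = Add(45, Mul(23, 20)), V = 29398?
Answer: Rational(-1852339, 105040) ≈ -17.635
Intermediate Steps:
F = 505 (F = Add(45, 460) = 505)
Add(Mul(V, Pow(Mul(32, -13), -1)), Mul(26782, Pow(F, -1))) = Add(Mul(29398, Pow(Mul(32, -13), -1)), Mul(26782, Pow(505, -1))) = Add(Mul(29398, Pow(-416, -1)), Mul(26782, Rational(1, 505))) = Add(Mul(29398, Rational(-1, 416)), Rational(26782, 505)) = Add(Rational(-14699, 208), Rational(26782, 505)) = Rational(-1852339, 105040)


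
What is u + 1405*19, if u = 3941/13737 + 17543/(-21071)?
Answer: 406672206415/15234333 ≈ 26694.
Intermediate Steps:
u = -8313020/15234333 (u = 3941*(1/13737) + 17543*(-1/21071) = 3941/13737 - 17543/21071 = -8313020/15234333 ≈ -0.54568)
u + 1405*19 = -8313020/15234333 + 1405*19 = -8313020/15234333 + 26695 = 406672206415/15234333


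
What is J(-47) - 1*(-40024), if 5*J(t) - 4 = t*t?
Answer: 202333/5 ≈ 40467.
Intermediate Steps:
J(t) = ⅘ + t²/5 (J(t) = ⅘ + (t*t)/5 = ⅘ + t²/5)
J(-47) - 1*(-40024) = (⅘ + (⅕)*(-47)²) - 1*(-40024) = (⅘ + (⅕)*2209) + 40024 = (⅘ + 2209/5) + 40024 = 2213/5 + 40024 = 202333/5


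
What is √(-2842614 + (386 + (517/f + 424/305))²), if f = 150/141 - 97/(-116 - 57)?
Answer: I*√38056161279672523109/4028745 ≈ 1531.2*I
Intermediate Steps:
f = 13209/8131 (f = 150*(1/141) - 97/(-173) = 50/47 - 97*(-1/173) = 50/47 + 97/173 = 13209/8131 ≈ 1.6245)
√(-2842614 + (386 + (517/f + 424/305))²) = √(-2842614 + (386 + (517/(13209/8131) + 424/305))²) = √(-2842614 + (386 + (517*(8131/13209) + 424*(1/305)))²) = √(-2842614 + (386 + (4203727/13209 + 424/305))²) = √(-2842614 + (386 + 1287737351/4028745)²) = √(-2842614 + (2842832921/4028745)²) = √(-2842614 + 8081699016721392241/16230786275025) = √(-38056161279672523109/16230786275025) = I*√38056161279672523109/4028745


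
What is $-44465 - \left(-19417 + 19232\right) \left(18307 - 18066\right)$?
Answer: $120$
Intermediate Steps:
$-44465 - \left(-19417 + 19232\right) \left(18307 - 18066\right) = -44465 - \left(-185\right) 241 = -44465 - -44585 = -44465 + 44585 = 120$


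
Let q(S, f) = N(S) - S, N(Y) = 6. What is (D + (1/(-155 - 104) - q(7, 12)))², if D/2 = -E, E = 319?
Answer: 27219720256/67081 ≈ 4.0577e+5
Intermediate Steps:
q(S, f) = 6 - S
D = -638 (D = 2*(-1*319) = 2*(-319) = -638)
(D + (1/(-155 - 104) - q(7, 12)))² = (-638 + (1/(-155 - 104) - (6 - 1*7)))² = (-638 + (1/(-259) - (6 - 7)))² = (-638 + (-1/259 - 1*(-1)))² = (-638 + (-1/259 + 1))² = (-638 + 258/259)² = (-164984/259)² = 27219720256/67081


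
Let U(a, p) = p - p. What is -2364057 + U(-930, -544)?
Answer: -2364057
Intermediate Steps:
U(a, p) = 0
-2364057 + U(-930, -544) = -2364057 + 0 = -2364057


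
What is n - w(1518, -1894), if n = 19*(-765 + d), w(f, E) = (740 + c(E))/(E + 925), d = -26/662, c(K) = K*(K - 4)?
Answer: -3472052996/320739 ≈ -10825.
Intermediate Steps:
c(K) = K*(-4 + K)
d = -13/331 (d = -26*1/662 = -13/331 ≈ -0.039275)
w(f, E) = (740 + E*(-4 + E))/(925 + E) (w(f, E) = (740 + E*(-4 + E))/(E + 925) = (740 + E*(-4 + E))/(925 + E))
n = -4811332/331 (n = 19*(-765 - 13/331) = 19*(-253228/331) = -4811332/331 ≈ -14536.)
n - w(1518, -1894) = -4811332/331 - (740 - 1894*(-4 - 1894))/(925 - 1894) = -4811332/331 - (740 - 1894*(-1898))/(-969) = -4811332/331 - (-1)*(740 + 3594812)/969 = -4811332/331 - (-1)*3595552/969 = -4811332/331 - 1*(-3595552/969) = -4811332/331 + 3595552/969 = -3472052996/320739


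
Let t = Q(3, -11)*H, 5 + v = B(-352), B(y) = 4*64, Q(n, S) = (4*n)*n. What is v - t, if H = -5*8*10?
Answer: 14651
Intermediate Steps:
Q(n, S) = 4*n**2
H = -400 (H = -40*10 = -400)
B(y) = 256
v = 251 (v = -5 + 256 = 251)
t = -14400 (t = (4*3**2)*(-400) = (4*9)*(-400) = 36*(-400) = -14400)
v - t = 251 - 1*(-14400) = 251 + 14400 = 14651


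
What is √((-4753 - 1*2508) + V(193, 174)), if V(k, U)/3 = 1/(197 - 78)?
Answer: 2*I*√25705666/119 ≈ 85.211*I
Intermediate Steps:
V(k, U) = 3/119 (V(k, U) = 3/(197 - 78) = 3/119)
√((-4753 - 1*2508) + V(193, 174)) = √((-4753 - 1*2508) + 3/119) = √((-4753 - 2508) + 3/119) = √(-7261 + 3/119) = √(-864056/119) = 2*I*√25705666/119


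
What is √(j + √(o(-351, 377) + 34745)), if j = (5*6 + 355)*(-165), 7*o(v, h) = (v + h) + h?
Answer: √(-3112725 + 7*√1705326)/7 ≈ 251.67*I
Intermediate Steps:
o(v, h) = v/7 + 2*h/7 (o(v, h) = ((v + h) + h)/7 = ((h + v) + h)/7 = (v + 2*h)/7 = v/7 + 2*h/7)
j = -63525 (j = (30 + 355)*(-165) = 385*(-165) = -63525)
√(j + √(o(-351, 377) + 34745)) = √(-63525 + √(((⅐)*(-351) + (2/7)*377) + 34745)) = √(-63525 + √((-351/7 + 754/7) + 34745)) = √(-63525 + √(403/7 + 34745)) = √(-63525 + √(243618/7)) = √(-63525 + √1705326/7)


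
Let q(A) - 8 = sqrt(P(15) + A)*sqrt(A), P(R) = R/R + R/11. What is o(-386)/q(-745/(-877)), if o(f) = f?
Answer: -26125773872/518374051 + 338522*sqrt(254020415)/518374051 ≈ -39.991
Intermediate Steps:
P(R) = 1 + R/11 (P(R) = 1 + R*(1/11) = 1 + R/11)
q(A) = 8 + sqrt(A)*sqrt(26/11 + A) (q(A) = 8 + sqrt((1 + (1/11)*15) + A)*sqrt(A) = 8 + sqrt((1 + 15/11) + A)*sqrt(A) = 8 + sqrt(26/11 + A)*sqrt(A) = 8 + sqrt(A)*sqrt(26/11 + A))
o(-386)/q(-745/(-877)) = -386/(8 + sqrt(11)*sqrt(-745/(-877))*sqrt(26 + 11*(-745/(-877)))/11) = -386/(8 + sqrt(11)*sqrt(-745*(-1/877))*sqrt(26 + 11*(-745*(-1/877)))/11) = -386/(8 + sqrt(11)*sqrt(745/877)*sqrt(26 + 11*(745/877))/11) = -386/(8 + sqrt(11)*(sqrt(653365)/877)*sqrt(26 + 8195/877)/11) = -386/(8 + sqrt(11)*(sqrt(653365)/877)*sqrt(30997/877)/11) = -386/(8 + sqrt(11)*(sqrt(653365)/877)*(sqrt(27184369)/877)/11) = -386/(8 + sqrt(254020415)/9647)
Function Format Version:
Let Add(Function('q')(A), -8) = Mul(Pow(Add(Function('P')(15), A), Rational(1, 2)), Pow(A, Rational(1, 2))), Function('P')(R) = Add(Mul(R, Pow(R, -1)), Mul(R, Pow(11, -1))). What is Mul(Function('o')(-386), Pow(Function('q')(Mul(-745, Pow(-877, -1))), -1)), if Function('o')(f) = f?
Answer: Add(Rational(-26125773872, 518374051), Mul(Rational(338522, 518374051), Pow(254020415, Rational(1, 2)))) ≈ -39.991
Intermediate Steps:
Function('P')(R) = Add(1, Mul(Rational(1, 11), R)) (Function('P')(R) = Add(1, Mul(R, Rational(1, 11))) = Add(1, Mul(Rational(1, 11), R)))
Function('q')(A) = Add(8, Mul(Pow(A, Rational(1, 2)), Pow(Add(Rational(26, 11), A), Rational(1, 2)))) (Function('q')(A) = Add(8, Mul(Pow(Add(Add(1, Mul(Rational(1, 11), 15)), A), Rational(1, 2)), Pow(A, Rational(1, 2)))) = Add(8, Mul(Pow(Add(Add(1, Rational(15, 11)), A), Rational(1, 2)), Pow(A, Rational(1, 2)))) = Add(8, Mul(Pow(Add(Rational(26, 11), A), Rational(1, 2)), Pow(A, Rational(1, 2)))) = Add(8, Mul(Pow(A, Rational(1, 2)), Pow(Add(Rational(26, 11), A), Rational(1, 2)))))
Mul(Function('o')(-386), Pow(Function('q')(Mul(-745, Pow(-877, -1))), -1)) = Mul(-386, Pow(Add(8, Mul(Rational(1, 11), Pow(11, Rational(1, 2)), Pow(Mul(-745, Pow(-877, -1)), Rational(1, 2)), Pow(Add(26, Mul(11, Mul(-745, Pow(-877, -1)))), Rational(1, 2)))), -1)) = Mul(-386, Pow(Add(8, Mul(Rational(1, 11), Pow(11, Rational(1, 2)), Pow(Mul(-745, Rational(-1, 877)), Rational(1, 2)), Pow(Add(26, Mul(11, Mul(-745, Rational(-1, 877)))), Rational(1, 2)))), -1)) = Mul(-386, Pow(Add(8, Mul(Rational(1, 11), Pow(11, Rational(1, 2)), Pow(Rational(745, 877), Rational(1, 2)), Pow(Add(26, Mul(11, Rational(745, 877))), Rational(1, 2)))), -1)) = Mul(-386, Pow(Add(8, Mul(Rational(1, 11), Pow(11, Rational(1, 2)), Mul(Rational(1, 877), Pow(653365, Rational(1, 2))), Pow(Add(26, Rational(8195, 877)), Rational(1, 2)))), -1)) = Mul(-386, Pow(Add(8, Mul(Rational(1, 11), Pow(11, Rational(1, 2)), Mul(Rational(1, 877), Pow(653365, Rational(1, 2))), Pow(Rational(30997, 877), Rational(1, 2)))), -1)) = Mul(-386, Pow(Add(8, Mul(Rational(1, 11), Pow(11, Rational(1, 2)), Mul(Rational(1, 877), Pow(653365, Rational(1, 2))), Mul(Rational(1, 877), Pow(27184369, Rational(1, 2))))), -1)) = Mul(-386, Pow(Add(8, Mul(Rational(1, 9647), Pow(254020415, Rational(1, 2)))), -1))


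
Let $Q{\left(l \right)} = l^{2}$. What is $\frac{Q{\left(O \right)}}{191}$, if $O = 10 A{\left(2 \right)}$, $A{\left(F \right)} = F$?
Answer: $\frac{400}{191} \approx 2.0942$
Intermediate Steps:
$O = 20$ ($O = 10 \cdot 2 = 20$)
$\frac{Q{\left(O \right)}}{191} = \frac{20^{2}}{191} = 400 \cdot \frac{1}{191} = \frac{400}{191}$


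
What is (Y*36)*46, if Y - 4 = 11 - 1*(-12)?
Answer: 44712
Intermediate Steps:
Y = 27 (Y = 4 + (11 - 1*(-12)) = 4 + (11 + 12) = 4 + 23 = 27)
(Y*36)*46 = (27*36)*46 = 972*46 = 44712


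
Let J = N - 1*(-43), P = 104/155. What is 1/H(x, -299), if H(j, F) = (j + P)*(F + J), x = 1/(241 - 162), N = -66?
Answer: -12245/2695462 ≈ -0.0045428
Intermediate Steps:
P = 104/155 (P = 104*(1/155) = 104/155 ≈ 0.67097)
x = 1/79 ≈ 0.012658
J = -23 (J = -66 - 1*(-43) = -66 + 43 = -23)
H(j, F) = (-23 + F)*(104/155 + j) (H(j, F) = (j + 104/155)*(F - 23) = (104/155 + j)*(-23 + F) = (-23 + F)*(104/155 + j))
1/H(x, -299) = 1/(-2392/155 - 23*1/79 + (104/155)*(-299) - 299*1/79) = 1/(-2392/155 - 23/79 - 31096/155 - 299/79) = 1/(-2695462/12245) = -12245/2695462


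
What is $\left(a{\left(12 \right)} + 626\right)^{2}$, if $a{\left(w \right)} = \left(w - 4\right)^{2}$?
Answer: $476100$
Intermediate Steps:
$a{\left(w \right)} = \left(-4 + w\right)^{2}$
$\left(a{\left(12 \right)} + 626\right)^{2} = \left(\left(-4 + 12\right)^{2} + 626\right)^{2} = \left(8^{2} + 626\right)^{2} = \left(64 + 626\right)^{2} = 690^{2} = 476100$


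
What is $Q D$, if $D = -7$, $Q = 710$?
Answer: $-4970$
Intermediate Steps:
$Q D = 710 \left(-7\right) = -4970$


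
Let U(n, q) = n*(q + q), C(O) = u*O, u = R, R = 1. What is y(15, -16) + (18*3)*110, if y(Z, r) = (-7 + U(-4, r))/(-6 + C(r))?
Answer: 11869/2 ≈ 5934.5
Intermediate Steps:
u = 1
C(O) = O (C(O) = 1*O = O)
U(n, q) = 2*n*q (U(n, q) = n*(2*q) = 2*n*q)
y(Z, r) = (-7 - 8*r)/(-6 + r) (y(Z, r) = (-7 + 2*(-4)*r)/(-6 + r) = (-7 - 8*r)/(-6 + r))
y(15, -16) + (18*3)*110 = (-7 - 8*(-16))/(-6 - 16) + (18*3)*110 = (-7 + 128)/(-22) + 54*110 = -1/22*121 + 5940 = -11/2 + 5940 = 11869/2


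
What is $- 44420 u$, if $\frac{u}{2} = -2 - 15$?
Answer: $1510280$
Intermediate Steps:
$u = -34$ ($u = 2 \left(-2 - 15\right) = 2 \left(-17\right) = -34$)
$- 44420 u = \left(-44420\right) \left(-34\right) = 1510280$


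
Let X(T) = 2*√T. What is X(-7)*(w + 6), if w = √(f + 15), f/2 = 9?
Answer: 2*I*√7*(6 + √33) ≈ 62.146*I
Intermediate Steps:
f = 18 (f = 2*9 = 18)
w = √33 (w = √(18 + 15) = √33 ≈ 5.7446)
X(-7)*(w + 6) = (2*√(-7))*(√33 + 6) = (2*(I*√7))*(6 + √33) = (2*I*√7)*(6 + √33) = 2*I*√7*(6 + √33)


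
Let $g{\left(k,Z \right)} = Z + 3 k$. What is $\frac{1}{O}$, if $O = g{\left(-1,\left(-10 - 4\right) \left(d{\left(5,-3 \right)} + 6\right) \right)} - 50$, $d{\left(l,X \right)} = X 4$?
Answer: $\frac{1}{31} \approx 0.032258$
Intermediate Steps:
$d{\left(l,X \right)} = 4 X$
$O = 31$ ($O = \left(\left(-10 - 4\right) \left(4 \left(-3\right) + 6\right) + 3 \left(-1\right)\right) - 50 = \left(\left(-10 - 4\right) \left(-12 + 6\right) - 3\right) - 50 = \left(\left(-14\right) \left(-6\right) - 3\right) - 50 = \left(84 - 3\right) - 50 = 81 - 50 = 31$)
$\frac{1}{O} = \frac{1}{31}$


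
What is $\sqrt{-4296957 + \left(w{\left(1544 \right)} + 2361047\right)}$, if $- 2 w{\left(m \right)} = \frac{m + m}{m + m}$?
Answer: $\frac{i \sqrt{7743642}}{2} \approx 1391.4 i$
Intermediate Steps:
$w{\left(m \right)} = - \frac{1}{2}$ ($w{\left(m \right)} = - \frac{\left(m + m\right) \frac{1}{m + m}}{2} = - \frac{2 m \frac{1}{2 m}}{2} = \left(- \frac{1}{2}\right) 1 = - \frac{1}{2}$)
$\sqrt{-4296957 + \left(w{\left(1544 \right)} + 2361047\right)} = \sqrt{-4296957 + \left(- \frac{1}{2} + 2361047\right)} = \sqrt{-4296957 + \frac{4722093}{2}} = \sqrt{- \frac{3871821}{2}} = \frac{i \sqrt{7743642}}{2}$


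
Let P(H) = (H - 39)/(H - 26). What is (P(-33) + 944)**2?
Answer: 3110069824/3481 ≈ 8.9344e+5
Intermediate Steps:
P(H) = (-39 + H)/(-26 + H)
(P(-33) + 944)**2 = ((-39 - 33)/(-26 - 33) + 944)**2 = (-72/(-59) + 944)**2 = (-1/59*(-72) + 944)**2 = (72/59 + 944)**2 = (55768/59)**2 = 3110069824/3481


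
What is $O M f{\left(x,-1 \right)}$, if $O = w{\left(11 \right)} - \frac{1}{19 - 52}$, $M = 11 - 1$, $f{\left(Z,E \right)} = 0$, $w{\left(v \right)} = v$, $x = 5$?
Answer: $0$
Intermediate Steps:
$M = 10$ ($M = 11 - 1 = 10$)
$O = \frac{364}{33}$ ($O = 11 - \frac{1}{19 - 52} = 11 - \frac{1}{-33} = 11 - - \frac{1}{33} = 11 + \frac{1}{33} = \frac{364}{33} \approx 11.03$)
$O M f{\left(x,-1 \right)} = \frac{364 \cdot 10 \cdot 0}{33} = \frac{364}{33} \cdot 0 = 0$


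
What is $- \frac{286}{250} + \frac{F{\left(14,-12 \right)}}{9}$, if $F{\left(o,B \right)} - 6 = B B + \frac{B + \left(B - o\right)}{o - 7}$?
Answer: $\frac{117491}{7875} \approx 14.919$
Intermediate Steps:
$F{\left(o,B \right)} = 6 + B^{2} + \frac{- o + 2 B}{-7 + o}$ ($F{\left(o,B \right)} = 6 + \left(B B + \frac{B + \left(B - o\right)}{o - 7}\right) = 6 + \left(B^{2} + \frac{- o + 2 B}{-7 + o}\right) = 6 + B^{2} + \frac{- o + 2 B}{-7 + o}$)
$- \frac{286}{250} + \frac{F{\left(14,-12 \right)}}{9} = - \frac{286}{250} + \frac{\frac{1}{-7 + 14} \left(-42 - 7 \left(-12\right)^{2} + 2 \left(-12\right) + 5 \cdot 14 + 14 \left(-12\right)^{2}\right)}{9} = \left(-286\right) \frac{1}{250} + \frac{-42 - 1008 - 24 + 70 + 14 \cdot 144}{7} \cdot \frac{1}{9} = - \frac{143}{125} + \frac{-42 - 1008 - 24 + 70 + 2016}{7} \cdot \frac{1}{9} = - \frac{143}{125} + \frac{1}{7} \cdot 1012 \cdot \frac{1}{9} = - \frac{143}{125} + \frac{1012}{7} \cdot \frac{1}{9} = - \frac{143}{125} + \frac{1012}{63} = \frac{117491}{7875}$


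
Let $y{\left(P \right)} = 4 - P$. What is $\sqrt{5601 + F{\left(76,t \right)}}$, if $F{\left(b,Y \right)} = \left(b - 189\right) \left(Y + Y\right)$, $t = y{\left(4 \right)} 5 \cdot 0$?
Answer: $\sqrt{5601} \approx 74.84$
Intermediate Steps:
$t = 0$ ($t = \left(4 - 4\right) 5 \cdot 0 = 0 \cdot 5 \cdot 0 = 0 \cdot 0 = 0$)
$F{\left(b,Y \right)} = 2 Y \left(-189 + b\right)$ ($F{\left(b,Y \right)} = \left(-189 + b\right) 2 Y = 2 Y \left(-189 + b\right)$)
$\sqrt{5601 + F{\left(76,t \right)}} = \sqrt{5601 + 2 \cdot 0 \left(-189 + 76\right)} = \sqrt{5601 + 2 \cdot 0 \left(-113\right)} = \sqrt{5601 + 0} = \sqrt{5601}$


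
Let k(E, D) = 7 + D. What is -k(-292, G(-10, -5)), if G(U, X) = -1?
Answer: -6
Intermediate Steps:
-k(-292, G(-10, -5)) = -(7 - 1) = -1*6 = -6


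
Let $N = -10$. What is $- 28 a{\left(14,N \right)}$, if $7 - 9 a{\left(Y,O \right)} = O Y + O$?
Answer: $- \frac{4396}{9} \approx -488.44$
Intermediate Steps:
$a{\left(Y,O \right)} = \frac{7}{9} - \frac{O}{9} - \frac{O Y}{9}$ ($a{\left(Y,O \right)} = \frac{7}{9} - \frac{O Y + O}{9} = \frac{7}{9} - \frac{O + O Y}{9} = \frac{7}{9} - \left(\frac{O}{9} + \frac{O Y}{9}\right) = \frac{7}{9} - \frac{O}{9} - \frac{O Y}{9}$)
$- 28 a{\left(14,N \right)} = - 28 \left(\frac{7}{9} - - \frac{10}{9} - \left(- \frac{10}{9}\right) 14\right) = - 28 \left(\frac{7}{9} + \frac{10}{9} + \frac{140}{9}\right) = \left(-28\right) \frac{157}{9} = - \frac{4396}{9}$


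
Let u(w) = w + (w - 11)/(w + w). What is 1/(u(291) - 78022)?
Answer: -291/22619581 ≈ -1.2865e-5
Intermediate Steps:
u(w) = w + (-11 + w)/(2*w) (u(w) = w + (-11 + w)/((2*w)) = w + (-11 + w)*(1/(2*w)) = w + (-11 + w)/(2*w))
1/(u(291) - 78022) = 1/((½ + 291 - 11/2/291) - 78022) = 1/((½ + 291 - 11/2*1/291) - 78022) = 1/((½ + 291 - 11/582) - 78022) = 1/(84821/291 - 78022) = 1/(-22619581/291) = -291/22619581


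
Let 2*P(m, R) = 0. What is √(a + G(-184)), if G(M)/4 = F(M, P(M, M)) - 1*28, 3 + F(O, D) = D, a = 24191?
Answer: √24067 ≈ 155.14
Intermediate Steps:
P(m, R) = 0 (P(m, R) = (½)*0 = 0)
F(O, D) = -3 + D
G(M) = -124 (G(M) = 4*((-3 + 0) - 1*28) = 4*(-3 - 28) = 4*(-31) = -124)
√(a + G(-184)) = √(24191 - 124) = √24067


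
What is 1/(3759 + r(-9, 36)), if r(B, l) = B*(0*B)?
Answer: 1/3759 ≈ 0.00026603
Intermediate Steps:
r(B, l) = 0 (r(B, l) = B*0 = 0)
1/(3759 + r(-9, 36)) = 1/(3759 + 0) = 1/3759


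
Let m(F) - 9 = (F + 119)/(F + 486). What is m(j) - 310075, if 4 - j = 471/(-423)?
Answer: -21471122802/69247 ≈ -3.1007e+5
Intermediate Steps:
j = 721/141 (j = 4 - 471/(-423) = 4 - 471*(-1)/423 = 4 - 1*(-157/141) = 4 + 157/141 = 721/141 ≈ 5.1135)
m(F) = 9 + (119 + F)/(486 + F) (m(F) = 9 + (F + 119)/(F + 486) = 9 + (119 + F)/(486 + F))
m(j) - 310075 = (4493 + 10*(721/141))/(486 + 721/141) - 310075 = (4493 + 7210/141)/(69247/141) - 310075 = (141/69247)*(640723/141) - 310075 = 640723/69247 - 310075 = -21471122802/69247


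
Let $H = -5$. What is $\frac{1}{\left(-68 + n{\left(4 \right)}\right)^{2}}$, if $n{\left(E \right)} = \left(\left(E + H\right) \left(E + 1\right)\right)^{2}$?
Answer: $\frac{1}{1849} \approx 0.00054083$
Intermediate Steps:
$n{\left(E \right)} = \left(1 + E\right)^{2} \left(-5 + E\right)^{2}$ ($n{\left(E \right)} = \left(\left(E - 5\right) \left(E + 1\right)\right)^{2} = \left(\left(-5 + E\right) \left(1 + E\right)\right)^{2} = \left(\left(1 + E\right) \left(-5 + E\right)\right)^{2} = \left(1 + E\right)^{2} \left(-5 + E\right)^{2}$)
$\frac{1}{\left(-68 + n{\left(4 \right)}\right)^{2}} = \frac{1}{\left(-68 + \left(1 + 4\right)^{2} \left(-5 + 4\right)^{2}\right)^{2}} = \frac{1}{\left(-68 + 5^{2} \left(-1\right)^{2}\right)^{2}} = \frac{1}{\left(-68 + 25 \cdot 1\right)^{2}} = \frac{1}{\left(-68 + 25\right)^{2}} = \frac{1}{\left(-43\right)^{2}} = \frac{1}{1849}$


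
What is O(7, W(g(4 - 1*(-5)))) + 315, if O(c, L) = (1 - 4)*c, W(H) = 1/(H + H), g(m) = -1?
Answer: 294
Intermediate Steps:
W(H) = 1/(2*H)
O(c, L) = -3*c
O(7, W(g(4 - 1*(-5)))) + 315 = -3*7 + 315 = -21 + 315 = 294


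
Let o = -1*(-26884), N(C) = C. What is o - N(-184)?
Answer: 27068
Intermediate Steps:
o = 26884
o - N(-184) = 26884 - 1*(-184) = 26884 + 184 = 27068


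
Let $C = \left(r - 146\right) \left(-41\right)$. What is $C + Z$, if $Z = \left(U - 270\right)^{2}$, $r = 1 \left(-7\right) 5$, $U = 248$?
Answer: $7905$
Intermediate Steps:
$r = -35$ ($r = \left(-7\right) 5 = -35$)
$Z = 484$ ($Z = \left(248 - 270\right)^{2} = \left(-22\right)^{2} = 484$)
$C = 7421$ ($C = \left(-35 - 146\right) \left(-41\right) = \left(-181\right) \left(-41\right) = 7421$)
$C + Z = 7421 + 484 = 7905$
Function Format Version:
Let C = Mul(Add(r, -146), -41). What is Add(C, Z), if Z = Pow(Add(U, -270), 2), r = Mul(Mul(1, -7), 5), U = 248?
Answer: 7905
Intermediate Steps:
r = -35 (r = Mul(-7, 5) = -35)
Z = 484 (Z = Pow(Add(248, -270), 2) = Pow(-22, 2) = 484)
C = 7421 (C = Mul(Add(-35, -146), -41) = Mul(-181, -41) = 7421)
Add(C, Z) = Add(7421, 484) = 7905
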